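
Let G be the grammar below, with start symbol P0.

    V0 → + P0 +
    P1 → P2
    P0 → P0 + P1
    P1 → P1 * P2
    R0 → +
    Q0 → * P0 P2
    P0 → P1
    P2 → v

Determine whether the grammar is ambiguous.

(Q0, V0, R0 are unreachable from P0, so their rules don't affect L(P0).) P0 → P0 + P1 | P1  ;  P1 → P1 * P2 | P2  — a left-associative chain with P2 at the bottom. Each string factors uniquely by precedence.

Unambiguous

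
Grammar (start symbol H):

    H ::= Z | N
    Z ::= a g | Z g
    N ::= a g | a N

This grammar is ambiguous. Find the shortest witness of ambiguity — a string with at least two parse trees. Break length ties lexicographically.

length 2: a g has 2 parse trees

Two derivations of a g:
  H ⇒ Z ⇒ a g
  H ⇒ N ⇒ a g

a g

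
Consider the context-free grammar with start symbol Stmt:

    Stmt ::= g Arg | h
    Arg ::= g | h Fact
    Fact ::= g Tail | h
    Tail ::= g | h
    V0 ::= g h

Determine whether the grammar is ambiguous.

Unambiguous

Only Stmt, Arg, Fact, Tail are reachable from Stmt; ignoring the rest: The reachable rules are right-linear with at most one rule per (nonterminal, next-terminal) pair. Each input token forces the next rule, so parsing is deterministic.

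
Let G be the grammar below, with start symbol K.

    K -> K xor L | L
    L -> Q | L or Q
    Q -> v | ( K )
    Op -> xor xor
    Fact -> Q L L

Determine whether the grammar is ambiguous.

Unambiguous

(Op, Fact are unreachable from K, so their rules don't affect L(K).) The grammar is stratified — K handles 'xor' (left-recursive), L handles 'or', Q atoms. Each operator has a fixed associativity and precedence level, so every string has one parse.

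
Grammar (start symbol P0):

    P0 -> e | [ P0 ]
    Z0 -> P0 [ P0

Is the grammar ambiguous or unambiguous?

Only P0 is reachable from P0; ignoring the rest: Each string is a nest of matched brackets around a single atom. An opening bracket forces the recursive rule; an atom forces the base rule.

Unambiguous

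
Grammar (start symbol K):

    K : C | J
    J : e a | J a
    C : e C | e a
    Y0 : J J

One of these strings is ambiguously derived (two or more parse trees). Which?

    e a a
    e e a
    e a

e a

e a a: 1 tree
e e a: 1 tree
e a: 2 trees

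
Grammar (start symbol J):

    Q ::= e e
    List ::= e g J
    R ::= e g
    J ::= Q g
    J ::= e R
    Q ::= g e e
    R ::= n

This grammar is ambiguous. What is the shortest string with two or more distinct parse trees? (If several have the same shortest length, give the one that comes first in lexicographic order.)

length 2: no string has ≥2 trees
length 3: e e g has 2 parse trees

Two derivations of e e g:
  J ⇒ Q g ⇒ e e g
  J ⇒ e R ⇒ e e g

e e g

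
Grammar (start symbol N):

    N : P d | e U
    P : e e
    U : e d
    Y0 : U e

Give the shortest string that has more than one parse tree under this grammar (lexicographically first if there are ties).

e e d

length 3: e e d has 2 parse trees

Two derivations of e e d:
  N ⇒ P d ⇒ e e d
  N ⇒ e U ⇒ e e d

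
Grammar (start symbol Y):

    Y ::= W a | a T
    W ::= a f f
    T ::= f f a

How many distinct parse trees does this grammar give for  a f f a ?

Parse trees for a f f a:
  [Y [W a f f] a]
  [Y a [T f f a]]

2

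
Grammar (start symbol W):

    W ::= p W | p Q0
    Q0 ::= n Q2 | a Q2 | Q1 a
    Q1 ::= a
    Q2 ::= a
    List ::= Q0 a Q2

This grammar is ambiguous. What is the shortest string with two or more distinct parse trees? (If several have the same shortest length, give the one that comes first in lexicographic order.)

p a a

length 3: p a a has 2 parse trees

Two derivations of p a a:
  W ⇒ p Q0 ⇒ p a Q2 ⇒ p a a
  W ⇒ p Q0 ⇒ p Q1 a ⇒ p a a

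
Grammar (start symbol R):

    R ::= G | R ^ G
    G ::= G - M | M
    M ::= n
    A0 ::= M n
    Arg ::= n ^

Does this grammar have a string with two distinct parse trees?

(A0, Arg are unreachable from R, so their rules don't affect L(R).) R → R ^ G | G  ;  G → G - M | M  — a left-associative chain with M at the bottom. Each string factors uniquely by precedence.

Unambiguous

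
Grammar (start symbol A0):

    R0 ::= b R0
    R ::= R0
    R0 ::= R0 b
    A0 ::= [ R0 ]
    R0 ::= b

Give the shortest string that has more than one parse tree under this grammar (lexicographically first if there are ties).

length 3: no string has ≥2 trees
length 4: [ b b ] has 2 parse trees

Two derivations of [ b b ]:
  A0 ⇒ [ R0 ] ⇒ [ b R0 ] ⇒ [ b b ]
  A0 ⇒ [ R0 ] ⇒ [ R0 b ] ⇒ [ b b ]

[ b b ]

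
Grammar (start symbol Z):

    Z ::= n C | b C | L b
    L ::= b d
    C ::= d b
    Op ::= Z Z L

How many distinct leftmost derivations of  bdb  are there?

Parse trees for bdb:
  [Z b [C d b]]
  [Z [L b d] b]

2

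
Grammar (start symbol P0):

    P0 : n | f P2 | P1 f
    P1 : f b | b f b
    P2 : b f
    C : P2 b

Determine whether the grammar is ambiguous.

Ambiguous

Witness: f b f

Derivation 1: P0 ⇒ f P2 ⇒ f b f
Derivation 2: P0 ⇒ P1 f ⇒ f b f

Two distinct leftmost derivations for the same string.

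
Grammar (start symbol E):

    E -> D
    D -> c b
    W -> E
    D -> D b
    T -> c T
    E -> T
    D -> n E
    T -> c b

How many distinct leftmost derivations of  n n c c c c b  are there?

Parse trees for n n c c c c b:
  [E [D n [E [D n [E [T c [T c [T c [T c b]]]]]]]]]

1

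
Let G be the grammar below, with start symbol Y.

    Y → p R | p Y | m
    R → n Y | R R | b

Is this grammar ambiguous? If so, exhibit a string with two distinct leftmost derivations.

Witness: p b b b

Derivation 1: Y ⇒ p R ⇒ p R R ⇒ p R R R ⇒ p b R R ⇒ p b b R ⇒ p b b b
Derivation 2: Y ⇒ p R ⇒ p R R ⇒ p b R ⇒ p b R R ⇒ p b b R ⇒ p b b b

Two distinct leftmost derivations for the same string.

Ambiguous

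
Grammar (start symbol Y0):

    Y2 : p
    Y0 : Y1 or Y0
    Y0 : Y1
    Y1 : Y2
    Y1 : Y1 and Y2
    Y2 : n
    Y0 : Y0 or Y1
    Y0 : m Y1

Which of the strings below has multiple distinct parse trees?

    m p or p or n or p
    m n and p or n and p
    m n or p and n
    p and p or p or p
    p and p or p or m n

m p or p or n or p: 1 tree
m n and p or n and p: 1 tree
m n or p and n: 1 tree
p and p or p or p: 4 trees
p and p or p or m n: 1 tree

p and p or p or p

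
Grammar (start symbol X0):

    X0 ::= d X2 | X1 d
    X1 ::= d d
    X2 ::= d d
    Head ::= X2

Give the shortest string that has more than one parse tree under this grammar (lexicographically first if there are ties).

d d d

length 3: d d d has 2 parse trees

Two derivations of d d d:
  X0 ⇒ d X2 ⇒ d d d
  X0 ⇒ X1 d ⇒ d d d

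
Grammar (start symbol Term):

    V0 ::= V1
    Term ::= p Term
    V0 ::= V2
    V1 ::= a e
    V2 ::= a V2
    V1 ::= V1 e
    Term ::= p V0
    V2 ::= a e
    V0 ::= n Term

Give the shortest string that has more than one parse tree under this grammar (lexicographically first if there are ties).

p a e

length 3: p a e has 2 parse trees

Two derivations of p a e:
  Term ⇒ p V0 ⇒ p V1 ⇒ p a e
  Term ⇒ p V0 ⇒ p V2 ⇒ p a e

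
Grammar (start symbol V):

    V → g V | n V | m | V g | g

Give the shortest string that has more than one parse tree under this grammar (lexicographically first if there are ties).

length 1: no string has ≥2 trees
length 2: g g has 2 parse trees

Two derivations of g g:
  V ⇒ g V ⇒ g g
  V ⇒ V g ⇒ g g

g g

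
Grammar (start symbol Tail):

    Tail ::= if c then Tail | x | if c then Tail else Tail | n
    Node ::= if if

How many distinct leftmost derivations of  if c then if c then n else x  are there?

Parse trees for if c then if c then n else x:
  [Tail if c then [Tail if c then [Tail n] else [Tail x]]]
  [Tail if c then [Tail if c then [Tail n]] else [Tail x]]

2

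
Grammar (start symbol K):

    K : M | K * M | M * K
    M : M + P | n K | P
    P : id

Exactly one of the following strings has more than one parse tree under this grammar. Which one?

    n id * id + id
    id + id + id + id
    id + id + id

n id * id + id

n id * id + id: 6 trees
id + id + id + id: 1 tree
id + id + id: 1 tree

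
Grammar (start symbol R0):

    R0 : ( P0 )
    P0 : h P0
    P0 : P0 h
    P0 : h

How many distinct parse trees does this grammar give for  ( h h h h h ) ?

Parse trees for ( h h h h h ) (showing first 6 of 16):
  [R0 ( [P0 h [P0 h [P0 h [P0 h [P0 h]]]]] )]
  [R0 ( [P0 h [P0 h [P0 h [P0 [P0 h] h]]]] )]
  [R0 ( [P0 h [P0 h [P0 [P0 h [P0 h]] h]]] )]
  [R0 ( [P0 h [P0 h [P0 [P0 [P0 h] h] h]]] )]
  [R0 ( [P0 h [P0 [P0 h [P0 h [P0 h]]] h]] )]
  [R0 ( [P0 h [P0 [P0 h [P0 [P0 h] h]] h]] )]

16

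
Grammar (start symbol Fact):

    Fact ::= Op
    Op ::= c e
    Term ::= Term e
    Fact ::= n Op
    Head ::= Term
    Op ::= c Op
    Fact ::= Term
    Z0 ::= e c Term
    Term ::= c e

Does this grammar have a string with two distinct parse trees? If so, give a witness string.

Witness: c e

Derivation 1: Fact ⇒ Op ⇒ c e
Derivation 2: Fact ⇒ Term ⇒ c e

Two distinct leftmost derivations for the same string.

Ambiguous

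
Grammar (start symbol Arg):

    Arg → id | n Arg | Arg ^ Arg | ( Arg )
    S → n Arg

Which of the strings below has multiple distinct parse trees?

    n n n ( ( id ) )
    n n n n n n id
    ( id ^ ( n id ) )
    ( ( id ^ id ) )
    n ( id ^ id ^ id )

n ( id ^ id ^ id )

n n n ( ( id ) ): 1 tree
n n n n n n id: 1 tree
( id ^ ( n id ) ): 1 tree
( ( id ^ id ) ): 1 tree
n ( id ^ id ^ id ): 2 trees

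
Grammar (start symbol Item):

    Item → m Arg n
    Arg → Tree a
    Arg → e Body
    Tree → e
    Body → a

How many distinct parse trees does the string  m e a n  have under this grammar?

Parse trees for m e a n:
  [Item m [Arg [Tree e] a] n]
  [Item m [Arg e [Body a]] n]

2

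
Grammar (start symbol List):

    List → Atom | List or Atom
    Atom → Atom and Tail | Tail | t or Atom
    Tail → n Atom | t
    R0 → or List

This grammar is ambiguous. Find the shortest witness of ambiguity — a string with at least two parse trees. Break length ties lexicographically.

length 1: no string has ≥2 trees
length 2: no string has ≥2 trees
length 3: t or t has 2 parse trees

Two derivations of t or t:
  List ⇒ Atom ⇒ t or Atom ⇒ t or Tail ⇒ t or t
  List ⇒ List or Atom ⇒ Atom or Atom ⇒ Tail or Atom ⇒ t or Atom ⇒ t or Tail ⇒ t or t

t or t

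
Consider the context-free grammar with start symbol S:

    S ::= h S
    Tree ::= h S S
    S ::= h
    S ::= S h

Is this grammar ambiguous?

Witness: h h

Derivation 1: S ⇒ h S ⇒ h h
Derivation 2: S ⇒ S h ⇒ h h

Two distinct leftmost derivations for the same string.

Ambiguous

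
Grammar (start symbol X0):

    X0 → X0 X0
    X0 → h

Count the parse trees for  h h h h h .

Parse trees for h h h h h (showing first 6 of 14):
  [X0 [X0 h] [X0 [X0 h] [X0 [X0 h] [X0 [X0 h] [X0 h]]]]]
  [X0 [X0 h] [X0 [X0 h] [X0 [X0 [X0 h] [X0 h]] [X0 h]]]]
  [X0 [X0 h] [X0 [X0 [X0 h] [X0 h]] [X0 [X0 h] [X0 h]]]]
  [X0 [X0 h] [X0 [X0 [X0 h] [X0 [X0 h] [X0 h]]] [X0 h]]]
  [X0 [X0 h] [X0 [X0 [X0 [X0 h] [X0 h]] [X0 h]] [X0 h]]]
  [X0 [X0 [X0 h] [X0 h]] [X0 [X0 h] [X0 [X0 h] [X0 h]]]]

14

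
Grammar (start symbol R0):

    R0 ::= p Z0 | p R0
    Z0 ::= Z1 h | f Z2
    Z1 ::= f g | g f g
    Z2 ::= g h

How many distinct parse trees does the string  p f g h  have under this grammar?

2

Parse trees for p f g h:
  [R0 p [Z0 [Z1 f g] h]]
  [R0 p [Z0 f [Z2 g h]]]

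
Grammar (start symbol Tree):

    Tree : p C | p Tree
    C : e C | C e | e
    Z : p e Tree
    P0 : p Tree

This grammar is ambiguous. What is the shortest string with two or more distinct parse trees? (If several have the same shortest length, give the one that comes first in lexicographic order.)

p e e

length 2: no string has ≥2 trees
length 3: p e e has 2 parse trees

Two derivations of p e e:
  Tree ⇒ p C ⇒ p e C ⇒ p e e
  Tree ⇒ p C ⇒ p C e ⇒ p e e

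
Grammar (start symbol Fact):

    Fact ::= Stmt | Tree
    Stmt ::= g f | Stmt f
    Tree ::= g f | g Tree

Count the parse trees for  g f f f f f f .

Parse trees for g f f f f f f:
  [Fact [Stmt [Stmt [Stmt [Stmt [Stmt [Stmt g f] f] f] f] f] f]]

1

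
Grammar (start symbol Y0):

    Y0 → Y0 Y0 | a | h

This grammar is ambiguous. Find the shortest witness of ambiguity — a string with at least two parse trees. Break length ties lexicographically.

length 1: no string has ≥2 trees
length 2: no string has ≥2 trees
length 3: a a a has 2 parse trees

Two derivations of a a a:
  Y0 ⇒ Y0 Y0 ⇒ Y0 Y0 Y0 ⇒ a Y0 Y0 ⇒ a a Y0 ⇒ a a a
  Y0 ⇒ Y0 Y0 ⇒ a Y0 ⇒ a Y0 Y0 ⇒ a a Y0 ⇒ a a a

a a a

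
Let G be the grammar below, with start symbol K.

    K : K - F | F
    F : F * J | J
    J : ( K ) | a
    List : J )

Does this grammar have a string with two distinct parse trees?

Unambiguous

(List is unreachable from K, so its rules don't affect L(K).) The grammar is stratified — K handles '-' (left-recursive), F handles '*', J atoms. Each operator has a fixed associativity and precedence level, so every string has one parse.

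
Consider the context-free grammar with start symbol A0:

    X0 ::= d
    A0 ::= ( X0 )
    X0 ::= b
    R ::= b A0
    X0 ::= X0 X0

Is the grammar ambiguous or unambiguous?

Witness: ( b b b )

Derivation 1: A0 ⇒ ( X0 ) ⇒ ( X0 X0 ) ⇒ ( b X0 ) ⇒ ( b X0 X0 ) ⇒ ( b b X0 ) ⇒ ( b b b )
Derivation 2: A0 ⇒ ( X0 ) ⇒ ( X0 X0 ) ⇒ ( X0 X0 X0 ) ⇒ ( b X0 X0 ) ⇒ ( b b X0 ) ⇒ ( b b b )

Two distinct leftmost derivations for the same string.

Ambiguous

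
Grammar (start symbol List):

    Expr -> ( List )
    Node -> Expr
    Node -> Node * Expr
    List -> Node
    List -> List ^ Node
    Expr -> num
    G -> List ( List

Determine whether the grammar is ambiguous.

(G is unreachable from List, so its rules don't affect L(List).) The grammar is stratified — List handles '^' (left-recursive), Node handles '*', Expr atoms. Each operator has a fixed associativity and precedence level, so every string has one parse.

Unambiguous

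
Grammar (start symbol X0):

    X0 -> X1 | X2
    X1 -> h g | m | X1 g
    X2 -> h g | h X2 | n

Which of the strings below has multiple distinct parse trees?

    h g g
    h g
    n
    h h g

h g

h g g: 1 tree
h g: 2 trees
n: 1 tree
h h g: 1 tree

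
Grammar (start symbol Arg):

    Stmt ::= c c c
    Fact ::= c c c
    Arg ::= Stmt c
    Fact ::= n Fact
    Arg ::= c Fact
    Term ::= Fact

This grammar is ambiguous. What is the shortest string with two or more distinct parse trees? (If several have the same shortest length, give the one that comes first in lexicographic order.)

c c c c

length 4: c c c c has 2 parse trees

Two derivations of c c c c:
  Arg ⇒ Stmt c ⇒ c c c c
  Arg ⇒ c Fact ⇒ c c c c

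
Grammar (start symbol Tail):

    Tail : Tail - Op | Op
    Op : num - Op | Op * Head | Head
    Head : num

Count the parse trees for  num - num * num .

Parse trees for num - num * num:
  [Tail [Tail [Op [Head num]]] - [Op [Op [Head num]] * [Head num]]]
  [Tail [Op num - [Op [Op [Head num]] * [Head num]]]]
  [Tail [Op [Op num - [Op [Head num]]] * [Head num]]]

3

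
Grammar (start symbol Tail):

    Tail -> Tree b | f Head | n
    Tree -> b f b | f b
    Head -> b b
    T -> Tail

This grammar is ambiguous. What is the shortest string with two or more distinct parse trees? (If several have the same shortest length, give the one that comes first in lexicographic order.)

f b b

length 1: no string has ≥2 trees
length 3: f b b has 2 parse trees

Two derivations of f b b:
  Tail ⇒ Tree b ⇒ f b b
  Tail ⇒ f Head ⇒ f b b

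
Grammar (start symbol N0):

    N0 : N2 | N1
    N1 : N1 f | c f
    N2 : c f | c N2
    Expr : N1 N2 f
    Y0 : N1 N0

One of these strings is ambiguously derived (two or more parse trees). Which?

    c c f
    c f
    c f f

c c f: 1 tree
c f: 2 trees
c f f: 1 tree

c f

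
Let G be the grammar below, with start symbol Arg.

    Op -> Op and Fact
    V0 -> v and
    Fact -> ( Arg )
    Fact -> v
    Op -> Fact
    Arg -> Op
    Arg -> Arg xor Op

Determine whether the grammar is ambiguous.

Unambiguous

Only Arg, Op, Fact are reachable from Arg; ignoring the rest: This is a standard precedence ladder (Arg over Op over Fact), with each level left-recursive on its own operator ('xor' at Arg, 'and' at Op). That structure is LR(1), hence unambiguous.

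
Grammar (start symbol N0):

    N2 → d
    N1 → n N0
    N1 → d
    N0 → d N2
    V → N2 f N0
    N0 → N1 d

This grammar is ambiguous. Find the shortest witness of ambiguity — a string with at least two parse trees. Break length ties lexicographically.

d d

length 2: d d has 2 parse trees

Two derivations of d d:
  N0 ⇒ d N2 ⇒ d d
  N0 ⇒ N1 d ⇒ d d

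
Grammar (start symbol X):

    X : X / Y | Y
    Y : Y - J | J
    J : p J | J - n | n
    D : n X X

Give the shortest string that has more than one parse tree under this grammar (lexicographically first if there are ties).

length 1: no string has ≥2 trees
length 2: no string has ≥2 trees
length 3: n - n has 2 parse trees

Two derivations of n - n:
  X ⇒ Y ⇒ Y - J ⇒ J - J ⇒ n - J ⇒ n - n
  X ⇒ Y ⇒ J ⇒ J - n ⇒ n - n

n - n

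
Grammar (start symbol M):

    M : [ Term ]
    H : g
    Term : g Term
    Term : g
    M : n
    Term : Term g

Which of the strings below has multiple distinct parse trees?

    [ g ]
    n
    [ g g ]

[ g g ]

[ g ]: 1 tree
n: 1 tree
[ g g ]: 2 trees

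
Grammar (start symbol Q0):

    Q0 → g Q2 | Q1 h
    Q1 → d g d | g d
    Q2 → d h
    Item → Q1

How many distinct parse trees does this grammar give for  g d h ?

Parse trees for g d h:
  [Q0 g [Q2 d h]]
  [Q0 [Q1 g d] h]

2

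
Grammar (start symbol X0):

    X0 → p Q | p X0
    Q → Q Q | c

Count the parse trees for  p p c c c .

2

Parse trees for p p c c c:
  [X0 p [X0 p [Q [Q c] [Q [Q c] [Q c]]]]]
  [X0 p [X0 p [Q [Q [Q c] [Q c]] [Q c]]]]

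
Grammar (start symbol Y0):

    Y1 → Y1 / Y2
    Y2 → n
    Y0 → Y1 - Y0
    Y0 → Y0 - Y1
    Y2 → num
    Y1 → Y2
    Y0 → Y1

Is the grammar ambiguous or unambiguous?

Ambiguous

Witness: n - n

Derivation 1: Y0 ⇒ Y1 - Y0 ⇒ Y2 - Y0 ⇒ n - Y0 ⇒ n - Y1 ⇒ n - Y2 ⇒ n - n
Derivation 2: Y0 ⇒ Y0 - Y1 ⇒ Y1 - Y1 ⇒ Y2 - Y1 ⇒ n - Y1 ⇒ n - Y2 ⇒ n - n

Two distinct leftmost derivations for the same string.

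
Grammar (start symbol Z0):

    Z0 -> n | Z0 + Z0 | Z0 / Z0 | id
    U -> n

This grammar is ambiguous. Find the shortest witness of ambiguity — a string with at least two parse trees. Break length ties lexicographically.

length 1: no string has ≥2 trees
length 3: no string has ≥2 trees
length 5: id + id + id has 2 parse trees

Two derivations of id + id + id:
  Z0 ⇒ Z0 + Z0 ⇒ Z0 + Z0 + Z0 ⇒ id + Z0 + Z0 ⇒ id + id + Z0 ⇒ id + id + id
  Z0 ⇒ Z0 + Z0 ⇒ id + Z0 ⇒ id + Z0 + Z0 ⇒ id + id + Z0 ⇒ id + id + id

id + id + id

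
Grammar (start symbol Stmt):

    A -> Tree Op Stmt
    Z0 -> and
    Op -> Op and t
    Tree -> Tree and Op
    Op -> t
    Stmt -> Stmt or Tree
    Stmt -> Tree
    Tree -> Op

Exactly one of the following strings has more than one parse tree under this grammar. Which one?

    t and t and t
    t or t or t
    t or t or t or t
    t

t and t and t

t and t and t: 4 trees
t or t or t: 1 tree
t or t or t or t: 1 tree
t: 1 tree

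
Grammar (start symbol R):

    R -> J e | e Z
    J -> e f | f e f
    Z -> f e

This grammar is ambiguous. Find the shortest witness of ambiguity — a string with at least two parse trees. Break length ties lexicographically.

length 3: e f e has 2 parse trees

Two derivations of e f e:
  R ⇒ J e ⇒ e f e
  R ⇒ e Z ⇒ e f e

e f e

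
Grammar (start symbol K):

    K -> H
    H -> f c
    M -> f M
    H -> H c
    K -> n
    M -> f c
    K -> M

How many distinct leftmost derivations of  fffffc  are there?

Parse trees for fffffc:
  [K [M f [M f [M f [M f [M f c]]]]]]

1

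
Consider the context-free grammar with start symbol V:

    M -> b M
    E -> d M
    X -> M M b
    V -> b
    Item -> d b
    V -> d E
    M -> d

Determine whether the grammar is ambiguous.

Unambiguous

Only V, E, M are reachable from V; ignoring the rest: The reachable rules are right-linear with at most one rule per (nonterminal, next-terminal) pair. Each input token forces the next rule, so parsing is deterministic.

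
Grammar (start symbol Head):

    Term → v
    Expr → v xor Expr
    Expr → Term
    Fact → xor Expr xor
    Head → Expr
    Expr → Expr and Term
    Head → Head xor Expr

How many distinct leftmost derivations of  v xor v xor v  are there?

Parse trees for v xor v xor v:
  [Head [Expr v xor [Expr v xor [Expr [Term v]]]]]
  [Head [Head [Expr [Term v]]] xor [Expr v xor [Expr [Term v]]]]
  [Head [Head [Expr v xor [Expr [Term v]]]] xor [Expr [Term v]]]
  [Head [Head [Head [Expr [Term v]]] xor [Expr [Term v]]] xor [Expr [Term v]]]

4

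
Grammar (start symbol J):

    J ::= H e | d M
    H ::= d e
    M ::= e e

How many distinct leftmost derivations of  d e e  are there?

2

Parse trees for d e e:
  [J [H d e] e]
  [J d [M e e]]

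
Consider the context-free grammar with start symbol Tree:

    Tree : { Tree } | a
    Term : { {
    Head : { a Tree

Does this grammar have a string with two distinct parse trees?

Unambiguous

Only Tree is reachable from Tree; ignoring the rest: Each string is a nest of matched brackets around a single atom. An opening bracket forces the recursive rule; an atom forces the base rule.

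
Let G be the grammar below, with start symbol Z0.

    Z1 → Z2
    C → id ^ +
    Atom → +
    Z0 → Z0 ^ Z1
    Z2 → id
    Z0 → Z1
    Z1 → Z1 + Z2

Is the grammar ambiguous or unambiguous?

Only Z0, Z1, Z2 are reachable from Z0; ignoring the rest: Z0 → Z0 ^ Z1 | Z1  ;  Z1 → Z1 + Z2 | Z2  — a left-associative chain with Z2 at the bottom. Each string factors uniquely by precedence.

Unambiguous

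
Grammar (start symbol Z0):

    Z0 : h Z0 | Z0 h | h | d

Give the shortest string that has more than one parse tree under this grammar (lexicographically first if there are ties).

h h

length 1: no string has ≥2 trees
length 2: h h has 2 parse trees

Two derivations of h h:
  Z0 ⇒ h Z0 ⇒ h h
  Z0 ⇒ Z0 h ⇒ h h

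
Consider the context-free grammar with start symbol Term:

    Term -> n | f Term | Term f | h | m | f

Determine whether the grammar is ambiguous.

Ambiguous

Witness: f f

Derivation 1: Term ⇒ f Term ⇒ f f
Derivation 2: Term ⇒ Term f ⇒ f f

Two distinct leftmost derivations for the same string.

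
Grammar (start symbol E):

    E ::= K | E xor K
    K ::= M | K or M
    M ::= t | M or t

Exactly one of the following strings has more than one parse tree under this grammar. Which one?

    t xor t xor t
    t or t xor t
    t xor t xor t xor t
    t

t or t xor t

t xor t xor t: 1 tree
t or t xor t: 2 trees
t xor t xor t xor t: 1 tree
t: 1 tree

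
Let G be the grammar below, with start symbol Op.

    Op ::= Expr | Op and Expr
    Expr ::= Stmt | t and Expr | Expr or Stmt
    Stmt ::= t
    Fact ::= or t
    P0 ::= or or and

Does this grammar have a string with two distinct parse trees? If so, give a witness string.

Ambiguous

Witness: t and t

Derivation 1: Op ⇒ Expr ⇒ t and Expr ⇒ t and Stmt ⇒ t and t
Derivation 2: Op ⇒ Op and Expr ⇒ Expr and Expr ⇒ Stmt and Expr ⇒ t and Expr ⇒ t and Stmt ⇒ t and t

Two distinct leftmost derivations for the same string.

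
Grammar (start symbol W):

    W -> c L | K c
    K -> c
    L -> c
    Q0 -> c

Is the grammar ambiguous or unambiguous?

Ambiguous

Witness: c c

Derivation 1: W ⇒ c L ⇒ c c
Derivation 2: W ⇒ K c ⇒ c c

Two distinct leftmost derivations for the same string.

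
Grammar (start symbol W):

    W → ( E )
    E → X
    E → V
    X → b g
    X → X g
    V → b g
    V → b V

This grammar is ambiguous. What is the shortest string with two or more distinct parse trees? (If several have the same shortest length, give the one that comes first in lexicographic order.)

( b g )

length 4: ( b g ) has 2 parse trees

Two derivations of ( b g ):
  W ⇒ ( E ) ⇒ ( X ) ⇒ ( b g )
  W ⇒ ( E ) ⇒ ( V ) ⇒ ( b g )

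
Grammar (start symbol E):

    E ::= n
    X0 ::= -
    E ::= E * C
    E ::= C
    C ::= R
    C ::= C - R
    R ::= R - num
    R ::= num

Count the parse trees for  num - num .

2

Parse trees for num - num:
  [E [C [R [R num] - num]]]
  [E [C [C [R num]] - [R num]]]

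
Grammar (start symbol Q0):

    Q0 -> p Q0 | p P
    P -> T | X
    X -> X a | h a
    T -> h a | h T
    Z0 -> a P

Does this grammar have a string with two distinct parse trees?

Witness: p h a

Derivation 1: Q0 ⇒ p P ⇒ p T ⇒ p h a
Derivation 2: Q0 ⇒ p P ⇒ p X ⇒ p h a

Two distinct leftmost derivations for the same string.

Ambiguous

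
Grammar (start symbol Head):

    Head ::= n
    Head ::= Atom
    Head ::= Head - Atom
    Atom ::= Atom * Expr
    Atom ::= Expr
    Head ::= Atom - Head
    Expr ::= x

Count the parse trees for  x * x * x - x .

Parse trees for x * x * x - x:
  [Head [Head [Atom [Atom [Atom [Expr x]] * [Expr x]] * [Expr x]]] - [Atom [Expr x]]]
  [Head [Atom [Atom [Atom [Expr x]] * [Expr x]] * [Expr x]] - [Head [Atom [Expr x]]]]

2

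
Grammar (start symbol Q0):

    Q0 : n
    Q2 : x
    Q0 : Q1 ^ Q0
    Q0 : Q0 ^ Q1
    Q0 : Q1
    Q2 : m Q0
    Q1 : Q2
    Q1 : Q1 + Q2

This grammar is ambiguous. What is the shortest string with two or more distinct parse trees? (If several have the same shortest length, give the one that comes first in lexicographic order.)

length 1: no string has ≥2 trees
length 2: no string has ≥2 trees
length 3: x ^ x has 2 parse trees

Two derivations of x ^ x:
  Q0 ⇒ Q1 ^ Q0 ⇒ Q2 ^ Q0 ⇒ x ^ Q0 ⇒ x ^ Q1 ⇒ x ^ Q2 ⇒ x ^ x
  Q0 ⇒ Q0 ^ Q1 ⇒ Q1 ^ Q1 ⇒ Q2 ^ Q1 ⇒ x ^ Q1 ⇒ x ^ Q2 ⇒ x ^ x

x ^ x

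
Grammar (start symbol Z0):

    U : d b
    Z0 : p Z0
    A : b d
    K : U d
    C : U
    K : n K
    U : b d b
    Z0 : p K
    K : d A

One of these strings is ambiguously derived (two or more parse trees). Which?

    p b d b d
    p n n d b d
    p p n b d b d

p n n d b d

p b d b d: 1 tree
p n n d b d: 2 trees
p p n b d b d: 1 tree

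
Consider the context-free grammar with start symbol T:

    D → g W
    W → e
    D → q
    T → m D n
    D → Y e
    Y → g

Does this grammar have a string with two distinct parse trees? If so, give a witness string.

Ambiguous

Witness: m g e n

Derivation 1: T ⇒ m D n ⇒ m g W n ⇒ m g e n
Derivation 2: T ⇒ m D n ⇒ m Y e n ⇒ m g e n

Two distinct leftmost derivations for the same string.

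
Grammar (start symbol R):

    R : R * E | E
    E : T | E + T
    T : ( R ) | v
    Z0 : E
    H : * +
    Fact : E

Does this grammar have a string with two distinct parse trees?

Unambiguous

Only R, E, T are reachable from R; ignoring the rest: The grammar is stratified — R handles '*' (left-recursive), E handles '+', T atoms. Each operator has a fixed associativity and precedence level, so every string has one parse.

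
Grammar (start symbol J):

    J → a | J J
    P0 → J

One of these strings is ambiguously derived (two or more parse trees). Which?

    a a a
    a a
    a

a a a: 2 trees
a a: 1 tree
a: 1 tree

a a a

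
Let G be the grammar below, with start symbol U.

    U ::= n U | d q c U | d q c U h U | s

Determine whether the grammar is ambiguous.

Witness: d q c d q c s h s

Derivation 1: U ⇒ d q c U ⇒ d q c d q c U h U ⇒ d q c d q c s h U ⇒ d q c d q c s h s
Derivation 2: U ⇒ d q c U h U ⇒ d q c d q c U h U ⇒ d q c d q c s h U ⇒ d q c d q c s h s

Two distinct leftmost derivations for the same string.

Ambiguous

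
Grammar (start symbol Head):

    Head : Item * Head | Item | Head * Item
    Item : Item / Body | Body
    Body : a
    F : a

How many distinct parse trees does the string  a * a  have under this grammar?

2

Parse trees for a * a:
  [Head [Item [Body a]] * [Head [Item [Body a]]]]
  [Head [Head [Item [Body a]]] * [Item [Body a]]]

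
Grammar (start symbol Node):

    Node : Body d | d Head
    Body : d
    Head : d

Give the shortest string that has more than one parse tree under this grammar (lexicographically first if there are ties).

length 2: d d has 2 parse trees

Two derivations of d d:
  Node ⇒ Body d ⇒ d d
  Node ⇒ d Head ⇒ d d

d d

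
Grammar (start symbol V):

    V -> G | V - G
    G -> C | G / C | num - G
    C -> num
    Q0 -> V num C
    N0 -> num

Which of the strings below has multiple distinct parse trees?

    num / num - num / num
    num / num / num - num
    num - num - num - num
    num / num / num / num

num - num - num - num

num / num - num / num: 1 tree
num / num / num - num: 1 tree
num - num - num - num: 8 trees
num / num / num / num: 1 tree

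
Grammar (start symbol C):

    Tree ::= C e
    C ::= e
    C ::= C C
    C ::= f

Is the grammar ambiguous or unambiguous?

Ambiguous

Witness: e e e

Derivation 1: C ⇒ C C ⇒ e C ⇒ e C C ⇒ e e C ⇒ e e e
Derivation 2: C ⇒ C C ⇒ C C C ⇒ e C C ⇒ e e C ⇒ e e e

Two distinct leftmost derivations for the same string.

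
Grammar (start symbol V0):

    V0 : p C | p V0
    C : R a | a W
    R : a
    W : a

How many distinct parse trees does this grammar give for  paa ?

2

Parse trees for paa:
  [V0 p [C [R a] a]]
  [V0 p [C a [W a]]]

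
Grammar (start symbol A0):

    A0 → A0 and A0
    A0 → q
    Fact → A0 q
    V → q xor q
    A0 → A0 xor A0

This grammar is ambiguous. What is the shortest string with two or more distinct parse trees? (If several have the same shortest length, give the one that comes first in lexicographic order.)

length 1: no string has ≥2 trees
length 3: no string has ≥2 trees
length 5: q and q and q has 2 parse trees

Two derivations of q and q and q:
  A0 ⇒ A0 and A0 ⇒ A0 and A0 and A0 ⇒ q and A0 and A0 ⇒ q and q and A0 ⇒ q and q and q
  A0 ⇒ A0 and A0 ⇒ q and A0 ⇒ q and A0 and A0 ⇒ q and q and A0 ⇒ q and q and q

q and q and q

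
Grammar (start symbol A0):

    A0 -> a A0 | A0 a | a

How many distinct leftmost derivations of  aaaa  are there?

8

Parse trees for aaaa:
  [A0 a [A0 a [A0 a [A0 a]]]]
  [A0 a [A0 a [A0 [A0 a] a]]]
  [A0 a [A0 [A0 a [A0 a]] a]]
  [A0 a [A0 [A0 [A0 a] a] a]]
  [A0 [A0 a [A0 a [A0 a]]] a]
  [A0 [A0 a [A0 [A0 a] a]] a]
  [A0 [A0 [A0 a [A0 a]] a] a]
  [A0 [A0 [A0 [A0 a] a] a] a]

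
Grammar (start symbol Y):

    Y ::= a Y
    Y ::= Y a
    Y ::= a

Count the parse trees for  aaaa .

8

Parse trees for aaaa:
  [Y a [Y a [Y a [Y a]]]]
  [Y a [Y a [Y [Y a] a]]]
  [Y a [Y [Y a [Y a]] a]]
  [Y a [Y [Y [Y a] a] a]]
  [Y [Y a [Y a [Y a]]] a]
  [Y [Y a [Y [Y a] a]] a]
  [Y [Y [Y a [Y a]] a] a]
  [Y [Y [Y [Y a] a] a] a]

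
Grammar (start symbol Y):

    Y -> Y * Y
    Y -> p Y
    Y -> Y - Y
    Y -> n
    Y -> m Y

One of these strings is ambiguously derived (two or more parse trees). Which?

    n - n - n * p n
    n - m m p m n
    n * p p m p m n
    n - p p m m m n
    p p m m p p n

n - n - n * p n

n - n - n * p n: 5 trees
n - m m p m n: 1 tree
n * p p m p m n: 1 tree
n - p p m m m n: 1 tree
p p m m p p n: 1 tree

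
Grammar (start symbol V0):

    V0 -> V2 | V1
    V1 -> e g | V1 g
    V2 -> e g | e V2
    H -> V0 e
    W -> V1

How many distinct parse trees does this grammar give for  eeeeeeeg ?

1

Parse trees for eeeeeeeg:
  [V0 [V2 e [V2 e [V2 e [V2 e [V2 e [V2 e [V2 e g]]]]]]]]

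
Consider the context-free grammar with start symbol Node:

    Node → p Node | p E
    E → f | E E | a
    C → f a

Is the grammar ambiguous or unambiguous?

Ambiguous

Witness: p a a a

Derivation 1: Node ⇒ p E ⇒ p E E ⇒ p E E E ⇒ p a E E ⇒ p a a E ⇒ p a a a
Derivation 2: Node ⇒ p E ⇒ p E E ⇒ p a E ⇒ p a E E ⇒ p a a E ⇒ p a a a

Two distinct leftmost derivations for the same string.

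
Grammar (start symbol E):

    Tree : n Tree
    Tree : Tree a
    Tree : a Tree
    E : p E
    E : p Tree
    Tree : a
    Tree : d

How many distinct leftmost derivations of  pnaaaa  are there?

Parse trees for pnaaaa (showing first 6 of 15):
  [E p [Tree n [Tree [Tree [Tree [Tree a] a] a] a]]]
  [E p [Tree n [Tree [Tree [Tree a [Tree a]] a] a]]]
  [E p [Tree n [Tree [Tree a [Tree [Tree a] a]] a]]]
  [E p [Tree n [Tree [Tree a [Tree a [Tree a]]] a]]]
  [E p [Tree n [Tree a [Tree [Tree [Tree a] a] a]]]]
  [E p [Tree n [Tree a [Tree [Tree a [Tree a]] a]]]]

15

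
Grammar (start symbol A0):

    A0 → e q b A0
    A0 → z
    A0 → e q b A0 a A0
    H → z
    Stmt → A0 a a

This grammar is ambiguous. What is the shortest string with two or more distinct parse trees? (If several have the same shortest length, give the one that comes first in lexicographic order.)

length 1: no string has ≥2 trees
length 4: no string has ≥2 trees
length 6: no string has ≥2 trees
length 7: no string has ≥2 trees
length 9: e q b e q b z a z has 2 parse trees

Two derivations of e q b e q b z a z:
  A0 ⇒ e q b A0 ⇒ e q b e q b A0 a A0 ⇒ e q b e q b z a A0 ⇒ e q b e q b z a z
  A0 ⇒ e q b A0 a A0 ⇒ e q b e q b A0 a A0 ⇒ e q b e q b z a A0 ⇒ e q b e q b z a z

e q b e q b z a z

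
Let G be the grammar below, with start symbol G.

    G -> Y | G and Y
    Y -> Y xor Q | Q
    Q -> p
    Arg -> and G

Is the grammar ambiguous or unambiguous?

Only G, Y, Q are reachable from G; ignoring the rest: The grammar is stratified — G handles 'and' (left-recursive), Y handles 'xor', Q atoms. Each operator has a fixed associativity and precedence level, so every string has one parse.

Unambiguous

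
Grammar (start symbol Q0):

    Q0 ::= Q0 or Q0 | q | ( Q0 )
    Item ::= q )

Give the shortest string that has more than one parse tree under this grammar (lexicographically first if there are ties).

length 1: no string has ≥2 trees
length 3: no string has ≥2 trees
length 5: q or q or q has 2 parse trees

Two derivations of q or q or q:
  Q0 ⇒ Q0 or Q0 ⇒ Q0 or Q0 or Q0 ⇒ q or Q0 or Q0 ⇒ q or q or Q0 ⇒ q or q or q
  Q0 ⇒ Q0 or Q0 ⇒ q or Q0 ⇒ q or Q0 or Q0 ⇒ q or q or Q0 ⇒ q or q or q

q or q or q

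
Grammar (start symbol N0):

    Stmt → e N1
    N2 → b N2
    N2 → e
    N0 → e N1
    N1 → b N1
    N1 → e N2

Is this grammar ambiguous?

Only N0, N1, N2 are reachable from N0; ignoring the rest: Each reachable nonterminal has at most one production per leading terminal, and all productions are right-linear; the derivation is determined token-by-token.

Unambiguous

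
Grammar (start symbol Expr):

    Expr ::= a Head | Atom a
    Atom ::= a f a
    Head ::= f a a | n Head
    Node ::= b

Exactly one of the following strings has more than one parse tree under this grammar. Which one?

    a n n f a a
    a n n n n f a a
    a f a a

a f a a

a n n f a a: 1 tree
a n n n n f a a: 1 tree
a f a a: 2 trees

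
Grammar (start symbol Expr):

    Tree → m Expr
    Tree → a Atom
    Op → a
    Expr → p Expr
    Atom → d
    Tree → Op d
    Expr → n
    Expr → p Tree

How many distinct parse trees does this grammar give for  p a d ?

Parse trees for p a d:
  [Expr p [Tree a [Atom d]]]
  [Expr p [Tree [Op a] d]]

2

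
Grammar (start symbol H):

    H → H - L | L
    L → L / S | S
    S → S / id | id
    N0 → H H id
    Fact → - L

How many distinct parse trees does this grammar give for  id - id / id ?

2

Parse trees for id - id / id:
  [H [H [L [S id]]] - [L [L [S id]] / [S id]]]
  [H [H [L [S id]]] - [L [S [S id] / id]]]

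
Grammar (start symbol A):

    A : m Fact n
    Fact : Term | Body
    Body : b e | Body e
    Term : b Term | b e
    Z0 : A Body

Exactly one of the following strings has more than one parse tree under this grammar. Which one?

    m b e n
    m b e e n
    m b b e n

m b e n

m b e n: 2 trees
m b e e n: 1 tree
m b b e n: 1 tree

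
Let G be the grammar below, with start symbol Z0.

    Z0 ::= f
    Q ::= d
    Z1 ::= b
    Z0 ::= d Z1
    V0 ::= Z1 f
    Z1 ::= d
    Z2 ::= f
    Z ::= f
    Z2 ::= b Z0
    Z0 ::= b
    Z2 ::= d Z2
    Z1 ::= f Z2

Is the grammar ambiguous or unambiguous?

Unambiguous

(Q, Z, V0 are unreachable from Z0, so their rules don't affect L(Z0).) Restricted to the reachable nonterminals, every rule has the form A → t or A → t B, and no two rules for the same A share a first terminal. The grammar encodes a DFA — one run per string.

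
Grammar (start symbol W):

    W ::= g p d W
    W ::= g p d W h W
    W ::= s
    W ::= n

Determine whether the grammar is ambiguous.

Ambiguous

Witness: g p d g p d n h n

Derivation 1: W ⇒ g p d W ⇒ g p d g p d W h W ⇒ g p d g p d n h W ⇒ g p d g p d n h n
Derivation 2: W ⇒ g p d W h W ⇒ g p d g p d W h W ⇒ g p d g p d n h W ⇒ g p d g p d n h n

Two distinct leftmost derivations for the same string.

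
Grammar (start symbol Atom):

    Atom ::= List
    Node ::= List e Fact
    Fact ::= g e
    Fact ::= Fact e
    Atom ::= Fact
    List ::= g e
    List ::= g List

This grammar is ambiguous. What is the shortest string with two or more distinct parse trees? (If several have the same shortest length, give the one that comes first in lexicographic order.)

length 2: g e has 2 parse trees

Two derivations of g e:
  Atom ⇒ List ⇒ g e
  Atom ⇒ Fact ⇒ g e

g e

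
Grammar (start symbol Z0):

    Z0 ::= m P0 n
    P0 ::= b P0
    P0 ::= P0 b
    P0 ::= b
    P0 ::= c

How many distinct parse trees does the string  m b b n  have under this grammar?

Parse trees for m b b n:
  [Z0 m [P0 b [P0 b]] n]
  [Z0 m [P0 [P0 b] b] n]

2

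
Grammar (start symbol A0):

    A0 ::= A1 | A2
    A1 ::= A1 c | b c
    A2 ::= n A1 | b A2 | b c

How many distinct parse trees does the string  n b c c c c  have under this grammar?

Parse trees for n b c c c c:
  [A0 [A2 n [A1 [A1 [A1 [A1 b c] c] c] c]]]

1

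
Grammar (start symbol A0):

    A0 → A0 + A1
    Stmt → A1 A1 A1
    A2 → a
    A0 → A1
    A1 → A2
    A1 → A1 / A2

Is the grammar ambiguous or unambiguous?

Unambiguous

Only A0, A1, A2 are reachable from A0; ignoring the rest: This is a standard precedence ladder (A0 over A1 over A2), with each level left-recursive on its own operator ('+' at A0, '/' at A1). That structure is LR(1), hence unambiguous.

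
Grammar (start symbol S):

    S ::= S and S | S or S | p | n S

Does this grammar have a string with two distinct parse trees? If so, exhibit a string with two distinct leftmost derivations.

Witness: n p and p

Derivation 1: S ⇒ S and S ⇒ n S and S ⇒ n p and S ⇒ n p and p
Derivation 2: S ⇒ n S ⇒ n S and S ⇒ n p and S ⇒ n p and p

Two distinct leftmost derivations for the same string.

Ambiguous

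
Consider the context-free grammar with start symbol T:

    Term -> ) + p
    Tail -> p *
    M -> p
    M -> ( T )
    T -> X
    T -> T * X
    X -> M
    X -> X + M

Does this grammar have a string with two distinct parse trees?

(Term, Tail are unreachable from T, so their rules don't affect L(T).) The grammar is stratified — T handles '*' (left-recursive), X handles '+', M atoms. Each operator has a fixed associativity and precedence level, so every string has one parse.

Unambiguous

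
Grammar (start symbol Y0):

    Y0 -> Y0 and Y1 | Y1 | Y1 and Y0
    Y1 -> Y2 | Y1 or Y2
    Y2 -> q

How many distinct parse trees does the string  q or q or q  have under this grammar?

1

Parse trees for q or q or q:
  [Y0 [Y1 [Y1 [Y1 [Y2 q]] or [Y2 q]] or [Y2 q]]]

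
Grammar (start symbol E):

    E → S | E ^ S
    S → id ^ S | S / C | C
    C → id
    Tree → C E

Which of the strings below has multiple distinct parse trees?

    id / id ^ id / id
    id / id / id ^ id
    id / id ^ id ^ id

id / id ^ id / id: 1 tree
id / id / id ^ id: 1 tree
id / id ^ id ^ id: 2 trees

id / id ^ id ^ id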